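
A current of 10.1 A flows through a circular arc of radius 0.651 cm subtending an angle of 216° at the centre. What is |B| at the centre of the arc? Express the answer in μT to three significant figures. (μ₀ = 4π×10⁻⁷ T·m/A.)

B ≈ 585 μT

The Biot–Savart field of a circular arc at its centre is B = μ₀Iφ/(4πR), with φ = 3.77 rad.
B = (4π×10⁻⁷ × 10.1 × 3.77) / (4π × 0.00651) = 5.85×10⁻⁴ T.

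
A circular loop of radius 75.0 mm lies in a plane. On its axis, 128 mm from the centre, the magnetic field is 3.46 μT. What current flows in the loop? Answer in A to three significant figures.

I ≈ 3.20 A

On the axis of a loop, B = μ₀IR²/[2(R²+z²)^(3/2)], so I = 2B(R²+z²)^(3/2)/(μ₀R²).
R² + z² = 0.005625 + 0.01638 = 0.02201 m²; raised to 3/2 gives 3.27×10⁻³ m³.
I = 2 × 3.46×10⁻⁶ × 3.27×10⁻³ / (1.26×10⁻⁶ × 0.005625) = 3.20 A.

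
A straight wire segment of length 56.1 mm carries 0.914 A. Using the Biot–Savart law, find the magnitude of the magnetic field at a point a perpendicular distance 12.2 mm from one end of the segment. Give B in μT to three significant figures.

B ≈ 7.32 μT

For a finite straight segment, B = (μ₀I/4πd)(sinθ₁ + sinθ₂), where θ₁, θ₂ are the angles from the perpendicular to each end.
The perpendicular foot is at one end, so the two end-offsets along the wire are 0 and L = 0.0561 m.
sinθ₁ = 0/√(0²+0.0122²) = 0.0000; sinθ₂ = 0.0561/√(0.0561²+0.0122²) = 0.9772.
B = (4π×10⁻⁷ × 0.914) / (4π × 0.0122) × (0.0000 + 0.9772) = 7.32×10⁻⁶ T.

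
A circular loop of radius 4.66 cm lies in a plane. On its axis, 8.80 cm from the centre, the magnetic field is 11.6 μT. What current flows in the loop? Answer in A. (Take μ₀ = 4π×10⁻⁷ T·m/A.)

I ≈ 8.39 A

On the axis of a loop, B = μ₀IR²/[2(R²+z²)^(3/2)], so I = 2B(R²+z²)^(3/2)/(μ₀R²).
R² + z² = 0.002172 + 0.007744 = 0.009916 m²; raised to 3/2 gives 9.87×10⁻⁴ m³.
I = 2 × 1.16×10⁻⁵ × 9.87×10⁻⁴ / (1.26×10⁻⁶ × 0.002172) = 8.39 A.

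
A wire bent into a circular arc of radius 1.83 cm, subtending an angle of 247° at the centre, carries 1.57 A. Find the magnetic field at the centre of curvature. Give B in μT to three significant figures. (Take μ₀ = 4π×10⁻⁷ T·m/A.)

The Biot–Savart field of a circular arc at its centre is B = μ₀Iφ/(4πR), with φ = 4.311 rad.
B = (4π×10⁻⁷ × 1.57 × 4.311) / (4π × 0.0183) = 3.70×10⁻⁵ T.

B ≈ 37.0 μT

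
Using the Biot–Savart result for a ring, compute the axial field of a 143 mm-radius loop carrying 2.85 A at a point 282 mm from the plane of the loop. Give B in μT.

B ≈ 1.16 μT

On the axis of a circular loop, B = μ₀IR² / [2(R²+z²)^(3/2)].
R² + z² = (0.143)² + (0.282)² = 0.09997 m², and (R²+z²)^(3/2) = 3.16×10⁻² m³.
B = (4π×10⁻⁷ × 2.85 × 0.02045) / (2 × 3.16×10⁻²) = 1.16×10⁻⁶ T.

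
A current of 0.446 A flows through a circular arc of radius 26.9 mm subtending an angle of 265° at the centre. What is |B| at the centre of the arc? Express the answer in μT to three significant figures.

The Biot–Savart field of a circular arc at its centre is B = μ₀Iφ/(4πR), with φ = 4.625 rad.
B = (4π×10⁻⁷ × 0.446 × 4.625) / (4π × 0.0269) = 7.67×10⁻⁶ T.

B ≈ 7.67 μT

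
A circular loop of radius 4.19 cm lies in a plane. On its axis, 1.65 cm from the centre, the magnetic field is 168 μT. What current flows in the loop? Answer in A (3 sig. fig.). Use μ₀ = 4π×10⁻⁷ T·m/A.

On the axis of a loop, B = μ₀IR²/[2(R²+z²)^(3/2)], so I = 2B(R²+z²)^(3/2)/(μ₀R²).
R² + z² = 0.001756 + 0.0002723 = 0.002028 m²; raised to 3/2 gives 9.13×10⁻⁵ m³.
I = 2 × 1.68×10⁻⁴ × 9.13×10⁻⁵ / (1.26×10⁻⁶ × 0.001756) = 13.9 A.

I ≈ 13.9 A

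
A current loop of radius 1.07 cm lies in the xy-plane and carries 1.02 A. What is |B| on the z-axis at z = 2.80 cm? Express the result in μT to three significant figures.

On the axis of a circular loop, B = μ₀IR² / [2(R²+z²)^(3/2)].
R² + z² = (0.0107)² + (0.028)² = 0.0008985 m², and (R²+z²)^(3/2) = 2.69×10⁻⁵ m³.
B = (4π×10⁻⁷ × 1.02 × 0.0001145) / (2 × 2.69×10⁻⁵) = 2.72×10⁻⁶ T.

B ≈ 2.72 μT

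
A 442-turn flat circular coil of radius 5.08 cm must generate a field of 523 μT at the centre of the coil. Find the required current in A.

For an N-turn coil, B = Nμ₀I/(2R) with R = 0.0508 m, so I = 2RB/(Nμ₀) = 2 × 0.0508 × 5.23×10⁻⁴ / (442 × 4π×10⁻⁷) = 9.57×10⁻² A.

I ≈ 0.0957 A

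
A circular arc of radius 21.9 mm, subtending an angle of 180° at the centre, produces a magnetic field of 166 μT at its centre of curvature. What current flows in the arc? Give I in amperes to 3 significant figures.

I ≈ 11.6 A

For a circular arc, B = μ₀Iφ/(4πR) with φ in radians; here φ = 3.142 rad.
So I = 4πRB/(μ₀φ) = 4π × 0.0219 × 1.66×10⁻⁴ / (4π×10⁻⁷ × 3.142) = 11.6 A.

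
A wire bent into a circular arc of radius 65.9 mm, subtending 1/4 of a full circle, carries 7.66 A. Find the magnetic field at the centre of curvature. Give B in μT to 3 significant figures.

The Biot–Savart field of a circular arc at its centre is B = μ₀Iφ/(4πR), with φ = 1.571 rad.
B = (4π×10⁻⁷ × 7.66 × 1.571) / (4π × 0.0659) = 1.83×10⁻⁵ T.

B ≈ 18.3 μT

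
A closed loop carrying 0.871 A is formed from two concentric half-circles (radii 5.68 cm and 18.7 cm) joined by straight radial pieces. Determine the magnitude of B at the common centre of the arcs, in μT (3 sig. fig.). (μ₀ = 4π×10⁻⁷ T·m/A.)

The radial connectors point toward the centre, so dl × r̂ = 0 and they contribute nothing.
Each semicircle gives μ₀I/(4R): inner arc 4.82×10⁻⁶ T, outer arc 1.46×10⁻⁶ T.
The two arcs carry current in opposite angular senses, so their fields oppose: B = |4.82×10⁻⁶ − 1.46×10⁻⁶| = 3.35×10⁻⁶ T.

B ≈ 3.35 μT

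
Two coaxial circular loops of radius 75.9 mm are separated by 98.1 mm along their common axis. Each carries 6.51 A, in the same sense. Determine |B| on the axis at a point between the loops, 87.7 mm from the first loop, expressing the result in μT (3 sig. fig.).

Each loop contributes B = μ₀IR²/[2(R²+z²)^(3/2)] on the axis, with z measured from that loop.
Loop 1 (z = 0.0877 m): B₁ = 1.51×10⁻⁵ T. Loop 2 (z = 0.0104 m): B₂ = 5.24×10⁻⁵ T.
The fields add: B = B₁ + B₂ = 6.75×10⁻⁵ T.

B ≈ 67.5 μT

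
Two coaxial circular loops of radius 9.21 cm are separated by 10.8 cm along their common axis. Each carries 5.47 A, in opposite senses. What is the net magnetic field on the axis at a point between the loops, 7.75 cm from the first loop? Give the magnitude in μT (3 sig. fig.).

Each loop contributes B = μ₀IR²/[2(R²+z²)^(3/2)] on the axis, with z measured from that loop.
Loop 1 (z = 0.0775 m): B₁ = 1.67×10⁻⁵ T. Loop 2 (z = 0.0305 m): B₂ = 3.19×10⁻⁵ T.
The fields oppose: B = |B₁ − B₂| = 1.52×10⁻⁵ T.

B ≈ 15.2 μT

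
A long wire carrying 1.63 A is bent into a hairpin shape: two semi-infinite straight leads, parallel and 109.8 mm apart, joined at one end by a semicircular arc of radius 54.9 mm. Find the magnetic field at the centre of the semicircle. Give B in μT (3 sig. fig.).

B ≈ 15.3 μT

The semicircular arc contributes B_arc = μ₀I·π/(4πR) = μ₀I/(4R) = 9.33×10⁻⁶ T.
Each semi-infinite lead is at perpendicular distance R = 0.0549 m from the centre, with the perpendicular foot at its near end, so it contributes μ₀I/(4πR); both point the same way, together 5.94×10⁻⁶ T.
Arc and leads all point the same direction: B = 9.33×10⁻⁶ + 5.94×10⁻⁶ = 1.53×10⁻⁵ T.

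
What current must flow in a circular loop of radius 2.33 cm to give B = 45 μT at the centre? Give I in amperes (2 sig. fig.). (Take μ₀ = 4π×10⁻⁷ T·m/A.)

I ≈ 1.7 A

At the centre of a circular loop B = μ₀I/(2R), so I = 2RB/μ₀.
With R = 0.0233 m, I = 2 × 0.0233 × 4.50×10⁻⁵ / (4π×10⁻⁷) = 1.67 A.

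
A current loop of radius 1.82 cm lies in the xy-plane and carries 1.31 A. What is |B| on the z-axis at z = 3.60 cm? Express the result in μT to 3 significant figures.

B ≈ 4.15 μT

On the axis of a circular loop, B = μ₀IR² / [2(R²+z²)^(3/2)].
R² + z² = (0.0182)² + (0.036)² = 0.001627 m², and (R²+z²)^(3/2) = 6.56×10⁻⁵ m³.
B = (4π×10⁻⁷ × 1.31 × 0.0003312) / (2 × 6.56×10⁻⁵) = 4.15×10⁻⁶ T.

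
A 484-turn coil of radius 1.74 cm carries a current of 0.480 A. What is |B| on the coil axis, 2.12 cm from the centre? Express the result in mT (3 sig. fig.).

B ≈ 2.14 mT

For an N-turn flat coil, B = Nμ₀IR²/[2(R²+z²)^(3/2)] with R = 0.0174 m, z = 0.0212 m.
B = 484 × 4.43×10⁻⁶ T = 2.14×10⁻³ T.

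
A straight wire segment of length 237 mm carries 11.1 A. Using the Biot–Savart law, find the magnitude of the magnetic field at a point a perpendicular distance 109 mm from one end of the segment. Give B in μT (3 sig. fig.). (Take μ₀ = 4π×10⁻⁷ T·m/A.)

For a finite straight segment, B = (μ₀I/4πd)(sinθ₁ + sinθ₂), where θ₁, θ₂ are the angles from the perpendicular to each end.
The perpendicular foot is at one end, so the two end-offsets along the wire are 0 and L = 0.237 m.
sinθ₁ = 0/√(0²+0.109²) = 0.0000; sinθ₂ = 0.237/√(0.237²+0.109²) = 0.9085.
B = (4π×10⁻⁷ × 11.1) / (4π × 0.109) × (0.0000 + 0.9085) = 9.25×10⁻⁶ T.

B ≈ 9.25 μT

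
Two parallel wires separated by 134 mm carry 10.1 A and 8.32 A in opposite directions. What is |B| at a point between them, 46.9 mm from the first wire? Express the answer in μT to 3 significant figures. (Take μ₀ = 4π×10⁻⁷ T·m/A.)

Each long wire gives B = μ₀I/(2πd). Distances are d₁ = 0.0469 m and d₂ = 0.0871 m.
B₁ = 4.31×10⁻⁵ T, B₂ = 1.91×10⁻⁵ T.
Between antiparallel currents both contributions point the same way, so they add. B = B₁ + B₂ = 4.31×10⁻⁵ + 1.91×10⁻⁵ = 6.22×10⁻⁵ T.

B ≈ 62.2 μT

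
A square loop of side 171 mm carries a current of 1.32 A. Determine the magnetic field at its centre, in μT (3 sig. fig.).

Each side is a finite straight segment at perpendicular distance d = a/(2 tan(π/4)) = 0.0855 m from the centre, with end-angles ±π/4.
One side contributes B₁ = (μ₀I/4πd)·2 sin(π/4) = 2.18×10⁻⁶ T.
All 4 sides add in the same direction: B = 4 × 2.18×10⁻⁶ = 8.73×10⁻⁶ T.

B ≈ 8.73 μT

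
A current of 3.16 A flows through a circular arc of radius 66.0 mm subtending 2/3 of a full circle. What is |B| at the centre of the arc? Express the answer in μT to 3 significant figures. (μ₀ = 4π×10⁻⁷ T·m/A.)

The Biot–Savart field of a circular arc at its centre is B = μ₀Iφ/(4πR), with φ = 4.189 rad.
B = (4π×10⁻⁷ × 3.16 × 4.189) / (4π × 0.066) = 2.01×10⁻⁵ T.

B ≈ 20.1 μT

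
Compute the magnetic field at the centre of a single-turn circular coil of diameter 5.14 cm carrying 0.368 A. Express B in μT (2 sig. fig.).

B ≈ 9.0 μT

At the centre of a circular loop the Biot–Savart law gives B = μ₀I/(2R) (so R = 0.0257 m).
B = (4π×10⁻⁷ × 0.368) / (2 × 0.0257) = 9.00×10⁻⁶ T.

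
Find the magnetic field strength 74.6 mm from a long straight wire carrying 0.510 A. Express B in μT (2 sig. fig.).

For an infinitely long straight wire, B = μ₀I/(2πd).
B = (4π×10⁻⁷ × 0.510) / (2π × 0.0746) = 1.37×10⁻⁶ T.

B ≈ 1.4 μT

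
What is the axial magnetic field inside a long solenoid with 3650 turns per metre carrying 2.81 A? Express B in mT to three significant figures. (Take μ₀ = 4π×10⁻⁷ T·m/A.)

B ≈ 12.9 mT

Inside a long solenoid, B = μ₀nI with n = 3650 turns/m.
B = 4π×10⁻⁷ × 3650 × 2.81 = 1.29×10⁻² T.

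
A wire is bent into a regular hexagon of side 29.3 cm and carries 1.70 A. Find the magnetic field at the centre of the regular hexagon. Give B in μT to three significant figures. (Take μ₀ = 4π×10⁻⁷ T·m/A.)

Each side is a finite straight segment at perpendicular distance d = a/(2 tan(π/6)) = 0.2537 m from the centre, with end-angles ±π/6.
One side contributes B₁ = (μ₀I/4πd)·2 sin(π/6) = 6.70×10⁻⁷ T.
All 6 sides add in the same direction: B = 6 × 6.70×10⁻⁷ = 4.02×10⁻⁶ T.

B ≈ 4.02 μT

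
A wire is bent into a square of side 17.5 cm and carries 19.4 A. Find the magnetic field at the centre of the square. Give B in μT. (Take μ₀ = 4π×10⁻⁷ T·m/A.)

B ≈ 125 μT

Each side is a finite straight segment at perpendicular distance d = a/(2 tan(π/4)) = 0.0875 m from the centre, with end-angles ±π/4.
One side contributes B₁ = (μ₀I/4πd)·2 sin(π/4) = 3.14×10⁻⁵ T.
All 4 sides add in the same direction: B = 4 × 3.14×10⁻⁵ = 1.25×10⁻⁴ T.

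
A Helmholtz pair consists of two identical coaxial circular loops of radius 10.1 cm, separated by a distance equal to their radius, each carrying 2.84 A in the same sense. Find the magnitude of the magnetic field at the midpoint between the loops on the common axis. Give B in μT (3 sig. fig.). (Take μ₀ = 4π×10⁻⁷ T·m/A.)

Each loop contributes B = μ₀IR²/[2(R²+z²)^(3/2)] on the axis, with z measured from that loop.
Loop 1 (z = 0.0505 m): B₁ = 1.26×10⁻⁵ T. Loop 2 (z = 0.0505 m): B₂ = 1.26×10⁻⁵ T.
The fields add: B = B₁ + B₂ = 2.53×10⁻⁵ T.

B ≈ 25.3 μT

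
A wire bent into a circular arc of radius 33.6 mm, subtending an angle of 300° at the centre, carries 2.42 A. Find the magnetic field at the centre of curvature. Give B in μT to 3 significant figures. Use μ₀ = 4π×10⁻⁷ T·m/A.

The Biot–Savart field of a circular arc at its centre is B = μ₀Iφ/(4πR), with φ = 5.236 rad.
B = (4π×10⁻⁷ × 2.42 × 5.236) / (4π × 0.0336) = 3.77×10⁻⁵ T.

B ≈ 37.7 μT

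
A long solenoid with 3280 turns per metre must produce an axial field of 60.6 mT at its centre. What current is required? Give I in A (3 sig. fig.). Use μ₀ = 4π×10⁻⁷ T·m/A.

Inside a long solenoid B = μ₀nI with n = 3280 m⁻¹, so I = B/(μ₀n).
I = 6.06×10⁻² / (4π×10⁻⁷ × 3280) = 14.7 A.

I ≈ 14.7 A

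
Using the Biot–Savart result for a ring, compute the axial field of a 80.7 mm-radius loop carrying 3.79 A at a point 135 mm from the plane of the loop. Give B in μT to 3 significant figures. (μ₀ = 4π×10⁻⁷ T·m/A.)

B ≈ 3.99 μT

On the axis of a circular loop, B = μ₀IR² / [2(R²+z²)^(3/2)].
R² + z² = (0.0807)² + (0.135)² = 0.02474 m², and (R²+z²)^(3/2) = 3.89×10⁻³ m³.
B = (4π×10⁻⁷ × 3.79 × 0.006512) / (2 × 3.89×10⁻³) = 3.99×10⁻⁶ T.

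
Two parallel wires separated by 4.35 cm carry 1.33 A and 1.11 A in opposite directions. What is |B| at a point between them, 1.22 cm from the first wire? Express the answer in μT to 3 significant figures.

B ≈ 28.9 μT

Each long wire gives B = μ₀I/(2πd). Distances are d₁ = 0.0122 m and d₂ = 0.0313 m.
B₁ = 2.18×10⁻⁵ T, B₂ = 7.09×10⁻⁶ T.
Between antiparallel currents both contributions point the same way, so they add. B = B₁ + B₂ = 2.18×10⁻⁵ + 7.09×10⁻⁶ = 2.89×10⁻⁵ T.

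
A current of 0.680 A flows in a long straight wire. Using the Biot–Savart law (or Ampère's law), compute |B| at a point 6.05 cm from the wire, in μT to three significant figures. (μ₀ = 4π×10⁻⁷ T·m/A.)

B ≈ 2.25 μT

For an infinitely long straight wire, B = μ₀I/(2πd).
B = (4π×10⁻⁷ × 0.680) / (2π × 0.0605) = 2.25×10⁻⁶ T.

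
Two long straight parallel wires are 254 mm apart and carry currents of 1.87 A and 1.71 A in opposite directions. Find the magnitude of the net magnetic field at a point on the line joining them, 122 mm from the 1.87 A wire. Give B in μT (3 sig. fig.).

B ≈ 5.66 μT

Each long wire gives B = μ₀I/(2πd). Distances are d₁ = 0.122 m and d₂ = 0.132 m.
B₁ = 3.07×10⁻⁶ T, B₂ = 2.59×10⁻⁶ T.
Between antiparallel currents both contributions point the same way, so they add. B = B₁ + B₂ = 3.07×10⁻⁶ + 2.59×10⁻⁶ = 5.66×10⁻⁶ T.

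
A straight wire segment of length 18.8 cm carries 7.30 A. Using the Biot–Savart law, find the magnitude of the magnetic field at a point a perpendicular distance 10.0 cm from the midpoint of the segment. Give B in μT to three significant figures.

B ≈ 10.0 μT

For a finite straight segment, B = (μ₀I/4πd)(sinθ₁ + sinθ₂), where θ₁, θ₂ are the angles from the perpendicular to each end.
The perpendicular from the point meets the wire at its midpoint, so each end is L/2 = 0.094 m away along the wire.
sinθ₁ = 0.094/√(0.094²+0.1²) = 0.6849; sinθ₂ = 0.094/√(0.094²+0.1²) = 0.6849.
B = (4π×10⁻⁷ × 7.30) / (4π × 0.1) × (0.6849 + 0.6849) = 1.00×10⁻⁵ T.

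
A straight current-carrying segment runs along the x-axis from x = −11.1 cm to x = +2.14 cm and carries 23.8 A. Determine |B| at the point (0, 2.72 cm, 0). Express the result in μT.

For a finite straight segment, B = (μ₀I/4πd)(sinθ₁ + sinθ₂), where θ₁, θ₂ are the angles from the perpendicular to each end.
The perpendicular distance is d = 0.0272 m; the end-offsets along the wire are a = 0.111 m and b = 0.0214 m.
sinθ₁ = 0.111/√(0.111²+0.0272²) = 0.9713; sinθ₂ = 0.0214/√(0.0214²+0.0272²) = 0.6183.
B = (4π×10⁻⁷ × 23.8) / (4π × 0.0272) × (0.9713 + 0.6183) = 1.39×10⁻⁴ T.

B ≈ 139 μT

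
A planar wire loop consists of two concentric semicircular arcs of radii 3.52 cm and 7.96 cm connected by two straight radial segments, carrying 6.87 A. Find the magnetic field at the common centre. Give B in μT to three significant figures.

The radial connectors point toward the centre, so dl × r̂ = 0 and they contribute nothing.
Each semicircle gives μ₀I/(4R): inner arc 6.13×10⁻⁵ T, outer arc 2.71×10⁻⁵ T.
The two arcs carry current in opposite angular senses, so their fields oppose: B = |6.13×10⁻⁵ − 2.71×10⁻⁵| = 3.42×10⁻⁵ T.

B ≈ 34.2 μT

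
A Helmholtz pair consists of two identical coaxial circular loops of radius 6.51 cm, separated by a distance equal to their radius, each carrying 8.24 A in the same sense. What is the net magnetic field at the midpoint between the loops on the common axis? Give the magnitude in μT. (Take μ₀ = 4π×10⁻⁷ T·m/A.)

B ≈ 114 μT

Each loop contributes B = μ₀IR²/[2(R²+z²)^(3/2)] on the axis, with z measured from that loop.
Loop 1 (z = 0.03255 m): B₁ = 5.69×10⁻⁵ T. Loop 2 (z = 0.03255 m): B₂ = 5.69×10⁻⁵ T.
The fields add: B = B₁ + B₂ = 1.14×10⁻⁴ T.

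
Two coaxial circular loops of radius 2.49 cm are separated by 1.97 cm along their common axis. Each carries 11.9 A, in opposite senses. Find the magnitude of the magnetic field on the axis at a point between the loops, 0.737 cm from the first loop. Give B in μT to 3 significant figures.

Each loop contributes B = μ₀IR²/[2(R²+z²)^(3/2)] on the axis, with z measured from that loop.
Loop 1 (z = 0.00737 m): B₁ = 2.65×10⁻⁴ T. Loop 2 (z = 0.01233 m): B₂ = 2.16×10⁻⁴ T.
The fields oppose: B = |B₁ − B₂| = 4.86×10⁻⁵ T.

B ≈ 48.6 μT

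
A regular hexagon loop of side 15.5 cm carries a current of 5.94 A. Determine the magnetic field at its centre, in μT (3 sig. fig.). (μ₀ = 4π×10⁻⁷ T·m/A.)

Each side is a finite straight segment at perpendicular distance d = a/(2 tan(π/6)) = 0.1342 m from the centre, with end-angles ±π/6.
One side contributes B₁ = (μ₀I/4πd)·2 sin(π/6) = 4.43×10⁻⁶ T.
All 6 sides add in the same direction: B = 6 × 4.43×10⁻⁶ = 2.66×10⁻⁵ T.

B ≈ 26.6 μT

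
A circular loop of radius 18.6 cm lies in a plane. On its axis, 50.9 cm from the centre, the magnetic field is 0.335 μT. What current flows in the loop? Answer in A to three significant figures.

I ≈ 2.45 A

On the axis of a loop, B = μ₀IR²/[2(R²+z²)^(3/2)], so I = 2B(R²+z²)^(3/2)/(μ₀R²).
R² + z² = 0.0346 + 0.2591 = 0.2937 m²; raised to 3/2 gives 0.159 m³.
I = 2 × 3.35×10⁻⁷ × 0.159 / (1.26×10⁻⁶ × 0.0346) = 2.45 A.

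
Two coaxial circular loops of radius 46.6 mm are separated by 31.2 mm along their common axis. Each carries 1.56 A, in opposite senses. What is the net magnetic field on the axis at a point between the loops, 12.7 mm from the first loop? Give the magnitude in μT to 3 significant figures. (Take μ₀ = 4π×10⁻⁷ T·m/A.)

Each loop contributes B = μ₀IR²/[2(R²+z²)^(3/2)] on the axis, with z measured from that loop.
Loop 1 (z = 0.0127 m): B₁ = 1.89×10⁻⁵ T. Loop 2 (z = 0.0185 m): B₂ = 1.69×10⁻⁵ T.
The fields oppose: B = |B₁ − B₂| = 2.00×10⁻⁶ T.

B ≈ 2.00 μT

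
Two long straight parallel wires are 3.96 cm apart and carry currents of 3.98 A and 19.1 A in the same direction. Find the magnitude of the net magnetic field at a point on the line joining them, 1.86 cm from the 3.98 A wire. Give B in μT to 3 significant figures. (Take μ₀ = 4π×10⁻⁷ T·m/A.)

B ≈ 139 μT

Each long wire gives B = μ₀I/(2πd). Distances are d₁ = 0.0186 m and d₂ = 0.021 m.
B₁ = 4.28×10⁻⁵ T, B₂ = 1.82×10⁻⁴ T.
Between parallel currents the two contributions point in opposite directions, so they subtract. B = |B₁ − B₂| = |4.28×10⁻⁵ − 1.82×10⁻⁴| = 1.39×10⁻⁴ T.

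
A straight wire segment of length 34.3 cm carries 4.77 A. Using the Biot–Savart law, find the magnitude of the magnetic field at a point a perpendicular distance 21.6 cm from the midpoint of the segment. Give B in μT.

For a finite straight segment, B = (μ₀I/4πd)(sinθ₁ + sinθ₂), where θ₁, θ₂ are the angles from the perpendicular to each end.
The perpendicular from the point meets the wire at its midpoint, so each end is L/2 = 0.1715 m away along the wire.
sinθ₁ = 0.1715/√(0.1715²+0.216²) = 0.6218; sinθ₂ = 0.1715/√(0.1715²+0.216²) = 0.6218.
B = (4π×10⁻⁷ × 4.77) / (4π × 0.216) × (0.6218 + 0.6218) = 2.75×10⁻⁶ T.

B ≈ 2.75 μT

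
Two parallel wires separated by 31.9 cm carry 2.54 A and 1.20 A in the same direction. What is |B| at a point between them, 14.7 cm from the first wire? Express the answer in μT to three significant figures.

Each long wire gives B = μ₀I/(2πd). Distances are d₁ = 0.147 m and d₂ = 0.172 m.
B₁ = 3.46×10⁻⁶ T, B₂ = 1.40×10⁻⁶ T.
Between parallel currents the two contributions point in opposite directions, so they subtract. B = |B₁ − B₂| = |3.46×10⁻⁶ − 1.40×10⁻⁶| = 2.06×10⁻⁶ T.

B ≈ 2.06 μT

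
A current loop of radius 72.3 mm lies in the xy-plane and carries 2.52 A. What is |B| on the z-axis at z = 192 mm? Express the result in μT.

B ≈ 0.958 μT

On the axis of a circular loop, B = μ₀IR² / [2(R²+z²)^(3/2)].
R² + z² = (0.0723)² + (0.192)² = 0.04209 m², and (R²+z²)^(3/2) = 8.64×10⁻³ m³.
B = (4π×10⁻⁷ × 2.52 × 0.005227) / (2 × 8.64×10⁻³) = 9.58×10⁻⁷ T.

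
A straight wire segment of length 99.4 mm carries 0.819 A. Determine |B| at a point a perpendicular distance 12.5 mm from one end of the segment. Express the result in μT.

For a finite straight segment, B = (μ₀I/4πd)(sinθ₁ + sinθ₂), where θ₁, θ₂ are the angles from the perpendicular to each end.
The perpendicular foot is at one end, so the two end-offsets along the wire are 0 and L = 0.0994 m.
sinθ₁ = 0/√(0²+0.0125²) = 0.0000; sinθ₂ = 0.0994/√(0.0994²+0.0125²) = 0.9922.
B = (4π×10⁻⁷ × 0.819) / (4π × 0.0125) × (0.0000 + 0.9922) = 6.50×10⁻⁶ T.

B ≈ 6.50 μT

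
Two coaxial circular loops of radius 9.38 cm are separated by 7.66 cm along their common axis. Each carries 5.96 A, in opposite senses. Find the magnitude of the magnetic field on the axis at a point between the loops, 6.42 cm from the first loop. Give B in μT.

B ≈ 16.5 μT

Each loop contributes B = μ₀IR²/[2(R²+z²)^(3/2)] on the axis, with z measured from that loop.
Loop 1 (z = 0.0642 m): B₁ = 2.24×10⁻⁵ T. Loop 2 (z = 0.0124 m): B₂ = 3.89×10⁻⁵ T.
The fields oppose: B = |B₁ − B₂| = 1.65×10⁻⁵ T.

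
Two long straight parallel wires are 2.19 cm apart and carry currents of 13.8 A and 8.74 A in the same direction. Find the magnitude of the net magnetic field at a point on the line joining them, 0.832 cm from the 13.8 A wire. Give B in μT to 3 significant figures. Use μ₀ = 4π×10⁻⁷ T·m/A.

Each long wire gives B = μ₀I/(2πd). Distances are d₁ = 0.00832 m and d₂ = 0.01358 m.
B₁ = 3.32×10⁻⁴ T, B₂ = 1.29×10⁻⁴ T.
Between parallel currents the two contributions point in opposite directions, so they subtract. B = |B₁ − B₂| = |3.32×10⁻⁴ − 1.29×10⁻⁴| = 2.03×10⁻⁴ T.

B ≈ 203 μT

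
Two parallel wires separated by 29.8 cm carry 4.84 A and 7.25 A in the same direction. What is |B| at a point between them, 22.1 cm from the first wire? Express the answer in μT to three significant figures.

Each long wire gives B = μ₀I/(2πd). Distances are d₁ = 0.221 m and d₂ = 0.077 m.
B₁ = 4.38×10⁻⁶ T, B₂ = 1.88×10⁻⁵ T.
Between parallel currents the two contributions point in opposite directions, so they subtract. B = |B₁ − B₂| = |4.38×10⁻⁶ − 1.88×10⁻⁵| = 1.45×10⁻⁵ T.

B ≈ 14.5 μT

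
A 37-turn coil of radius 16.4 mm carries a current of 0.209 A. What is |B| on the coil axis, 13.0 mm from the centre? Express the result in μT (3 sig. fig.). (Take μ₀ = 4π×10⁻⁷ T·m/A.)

For an N-turn flat coil, B = Nμ₀IR²/[2(R²+z²)^(3/2)] with R = 0.0164 m, z = 0.013 m.
B = 37 × 3.85×10⁻⁶ T = 1.43×10⁻⁴ T.

B ≈ 143 μT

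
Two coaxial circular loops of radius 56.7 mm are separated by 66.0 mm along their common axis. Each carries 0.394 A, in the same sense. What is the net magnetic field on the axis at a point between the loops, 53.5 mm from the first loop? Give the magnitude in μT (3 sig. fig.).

Each loop contributes B = μ₀IR²/[2(R²+z²)^(3/2)] on the axis, with z measured from that loop.
Loop 1 (z = 0.0535 m): B₁ = 1.68×10⁻⁶ T. Loop 2 (z = 0.0125 m): B₂ = 4.07×10⁻⁶ T.
The fields add: B = B₁ + B₂ = 5.75×10⁻⁶ T.

B ≈ 5.75 μT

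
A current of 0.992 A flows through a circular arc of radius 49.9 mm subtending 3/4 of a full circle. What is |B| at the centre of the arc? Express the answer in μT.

B ≈ 9.37 μT

The Biot–Savart field of a circular arc at its centre is B = μ₀Iφ/(4πR), with φ = 4.712 rad.
B = (4π×10⁻⁷ × 0.992 × 4.712) / (4π × 0.0499) = 9.37×10⁻⁶ T.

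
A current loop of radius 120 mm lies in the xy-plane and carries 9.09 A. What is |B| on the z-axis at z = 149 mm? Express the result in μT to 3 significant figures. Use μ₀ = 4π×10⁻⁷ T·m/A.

B ≈ 11.7 μT

On the axis of a circular loop, B = μ₀IR² / [2(R²+z²)^(3/2)].
R² + z² = (0.12)² + (0.149)² = 0.0366 m², and (R²+z²)^(3/2) = 7.00×10⁻³ m³.
B = (4π×10⁻⁷ × 9.09 × 0.0144) / (2 × 7.00×10⁻³) = 1.17×10⁻⁵ T.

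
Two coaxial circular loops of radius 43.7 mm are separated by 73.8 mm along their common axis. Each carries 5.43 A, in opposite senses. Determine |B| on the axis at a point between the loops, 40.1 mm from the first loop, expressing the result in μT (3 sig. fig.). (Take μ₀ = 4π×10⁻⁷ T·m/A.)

B ≈ 7.54 μT

Each loop contributes B = μ₀IR²/[2(R²+z²)^(3/2)] on the axis, with z measured from that loop.
Loop 1 (z = 0.0401 m): B₁ = 3.12×10⁻⁵ T. Loop 2 (z = 0.0337 m): B₂ = 3.88×10⁻⁵ T.
The fields oppose: B = |B₁ − B₂| = 7.54×10⁻⁶ T.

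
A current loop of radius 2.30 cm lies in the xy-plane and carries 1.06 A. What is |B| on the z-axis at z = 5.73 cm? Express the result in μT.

B ≈ 1.50 μT

On the axis of a circular loop, B = μ₀IR² / [2(R²+z²)^(3/2)].
R² + z² = (0.023)² + (0.0573)² = 0.003812 m², and (R²+z²)^(3/2) = 2.35×10⁻⁴ m³.
B = (4π×10⁻⁷ × 1.06 × 0.000529) / (2 × 2.35×10⁻⁴) = 1.50×10⁻⁶ T.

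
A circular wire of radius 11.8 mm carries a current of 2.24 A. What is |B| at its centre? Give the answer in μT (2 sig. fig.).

B ≈ 120 μT

At the centre of a circular loop the Biot–Savart law gives B = μ₀I/(2R).
B = (4π×10⁻⁷ × 2.24) / (2 × 0.0118) = 1.19×10⁻⁴ T.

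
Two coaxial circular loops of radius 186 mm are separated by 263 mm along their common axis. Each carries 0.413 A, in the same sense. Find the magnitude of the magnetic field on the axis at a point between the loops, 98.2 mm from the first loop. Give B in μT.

B ≈ 1.55 μT

Each loop contributes B = μ₀IR²/[2(R²+z²)^(3/2)] on the axis, with z measured from that loop.
Loop 1 (z = 0.0982 m): B₁ = 9.65×10⁻⁷ T. Loop 2 (z = 0.1648 m): B₂ = 5.85×10⁻⁷ T.
The fields add: B = B₁ + B₂ = 1.55×10⁻⁶ T.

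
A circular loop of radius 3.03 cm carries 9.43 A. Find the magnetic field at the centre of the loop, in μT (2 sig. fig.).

B ≈ 200 μT

At the centre of a circular loop the Biot–Savart law gives B = μ₀I/(2R).
B = (4π×10⁻⁷ × 9.43) / (2 × 0.0303) = 1.96×10⁻⁴ T.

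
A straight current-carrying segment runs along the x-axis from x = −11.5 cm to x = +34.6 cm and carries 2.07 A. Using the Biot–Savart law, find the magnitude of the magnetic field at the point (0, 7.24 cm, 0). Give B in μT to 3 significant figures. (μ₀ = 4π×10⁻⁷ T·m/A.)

B ≈ 5.22 μT

For a finite straight segment, B = (μ₀I/4πd)(sinθ₁ + sinθ₂), where θ₁, θ₂ are the angles from the perpendicular to each end.
The perpendicular distance is d = 0.0724 m; the end-offsets along the wire are a = 0.115 m and b = 0.346 m.
sinθ₁ = 0.115/√(0.115²+0.0724²) = 0.8463; sinθ₂ = 0.346/√(0.346²+0.0724²) = 0.9788.
B = (4π×10⁻⁷ × 2.07) / (4π × 0.0724) × (0.8463 + 0.9788) = 5.22×10⁻⁶ T.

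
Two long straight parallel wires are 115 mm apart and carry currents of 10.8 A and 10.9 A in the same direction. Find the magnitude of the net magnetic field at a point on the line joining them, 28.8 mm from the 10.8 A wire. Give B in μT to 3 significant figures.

B ≈ 49.7 μT

Each long wire gives B = μ₀I/(2πd). Distances are d₁ = 0.0288 m and d₂ = 0.0862 m.
B₁ = 7.50×10⁻⁵ T, B₂ = 2.53×10⁻⁵ T.
Between parallel currents the two contributions point in opposite directions, so they subtract. B = |B₁ − B₂| = |7.50×10⁻⁵ − 2.53×10⁻⁵| = 4.97×10⁻⁵ T.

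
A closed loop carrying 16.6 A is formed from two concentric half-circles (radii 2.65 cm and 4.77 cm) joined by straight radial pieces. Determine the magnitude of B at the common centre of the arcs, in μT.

The radial connectors point toward the centre, so dl × r̂ = 0 and they contribute nothing.
Each semicircle gives μ₀I/(4R): inner arc 1.97×10⁻⁴ T, outer arc 1.09×10⁻⁴ T.
The two arcs carry current in opposite angular senses, so their fields oppose: B = |1.97×10⁻⁴ − 1.09×10⁻⁴| = 8.75×10⁻⁵ T.

B ≈ 87.5 μT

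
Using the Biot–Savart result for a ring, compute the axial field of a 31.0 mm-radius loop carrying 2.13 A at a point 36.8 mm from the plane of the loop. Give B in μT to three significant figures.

B ≈ 11.5 μT

On the axis of a circular loop, B = μ₀IR² / [2(R²+z²)^(3/2)].
R² + z² = (0.031)² + (0.0368)² = 0.002315 m², and (R²+z²)^(3/2) = 1.11×10⁻⁴ m³.
B = (4π×10⁻⁷ × 2.13 × 0.000961) / (2 × 1.11×10⁻⁴) = 1.15×10⁻⁵ T.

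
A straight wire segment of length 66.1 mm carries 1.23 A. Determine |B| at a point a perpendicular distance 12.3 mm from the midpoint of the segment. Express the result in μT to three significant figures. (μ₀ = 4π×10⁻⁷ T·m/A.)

B ≈ 18.7 μT

For a finite straight segment, B = (μ₀I/4πd)(sinθ₁ + sinθ₂), where θ₁, θ₂ are the angles from the perpendicular to each end.
The perpendicular from the point meets the wire at its midpoint, so each end is L/2 = 0.03305 m away along the wire.
sinθ₁ = 0.03305/√(0.03305²+0.0123²) = 0.9372; sinθ₂ = 0.03305/√(0.03305²+0.0123²) = 0.9372.
B = (4π×10⁻⁷ × 1.23) / (4π × 0.0123) × (0.9372 + 0.9372) = 1.87×10⁻⁵ T.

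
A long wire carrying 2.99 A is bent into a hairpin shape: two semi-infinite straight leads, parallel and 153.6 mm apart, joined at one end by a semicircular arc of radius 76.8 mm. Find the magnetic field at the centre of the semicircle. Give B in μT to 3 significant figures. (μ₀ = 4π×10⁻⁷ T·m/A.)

The semicircular arc contributes B_arc = μ₀I·π/(4πR) = μ₀I/(4R) = 1.22×10⁻⁵ T.
Each semi-infinite lead is at perpendicular distance R = 0.0768 m from the centre, with the perpendicular foot at its near end, so it contributes μ₀I/(4πR); both point the same way, together 7.79×10⁻⁶ T.
Arc and leads all point the same direction: B = 1.22×10⁻⁵ + 7.79×10⁻⁶ = 2.00×10⁻⁵ T.

B ≈ 20.0 μT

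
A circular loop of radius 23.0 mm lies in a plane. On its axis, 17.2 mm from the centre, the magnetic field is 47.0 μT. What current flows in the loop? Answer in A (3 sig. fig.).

I ≈ 3.35 A

On the axis of a loop, B = μ₀IR²/[2(R²+z²)^(3/2)], so I = 2B(R²+z²)^(3/2)/(μ₀R²).
R² + z² = 0.000529 + 0.0002958 = 0.0008248 m²; raised to 3/2 gives 2.37×10⁻⁵ m³.
I = 2 × 4.70×10⁻⁵ × 2.37×10⁻⁵ / (1.26×10⁻⁶ × 0.000529) = 3.35 A.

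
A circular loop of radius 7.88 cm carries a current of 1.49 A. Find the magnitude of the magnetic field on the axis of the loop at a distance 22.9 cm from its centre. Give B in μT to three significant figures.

B ≈ 0.409 μT

On the axis of a circular loop, B = μ₀IR² / [2(R²+z²)^(3/2)].
R² + z² = (0.0788)² + (0.229)² = 0.05865 m², and (R²+z²)^(3/2) = 1.42×10⁻² m³.
B = (4π×10⁻⁷ × 1.49 × 0.006209) / (2 × 1.42×10⁻²) = 4.09×10⁻⁷ T.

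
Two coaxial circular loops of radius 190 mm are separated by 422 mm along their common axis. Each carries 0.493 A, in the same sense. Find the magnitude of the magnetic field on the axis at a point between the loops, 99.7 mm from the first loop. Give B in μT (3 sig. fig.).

Each loop contributes B = μ₀IR²/[2(R²+z²)^(3/2)] on the axis, with z measured from that loop.
Loop 1 (z = 0.0997 m): B₁ = 1.13×10⁻⁶ T. Loop 2 (z = 0.3223 m): B₂ = 2.14×10⁻⁷ T.
The fields add: B = B₁ + B₂ = 1.35×10⁻⁶ T.

B ≈ 1.35 μT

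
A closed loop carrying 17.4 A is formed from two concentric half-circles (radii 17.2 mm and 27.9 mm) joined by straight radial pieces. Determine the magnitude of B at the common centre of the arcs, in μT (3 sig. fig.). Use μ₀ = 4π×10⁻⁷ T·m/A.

The radial connectors point toward the centre, so dl × r̂ = 0 and they contribute nothing.
Each semicircle gives μ₀I/(4R): inner arc 3.18×10⁻⁴ T, outer arc 1.96×10⁻⁴ T.
The two arcs carry current in opposite angular senses, so their fields oppose: B = |3.18×10⁻⁴ − 1.96×10⁻⁴| = 1.22×10⁻⁴ T.

B ≈ 122 μT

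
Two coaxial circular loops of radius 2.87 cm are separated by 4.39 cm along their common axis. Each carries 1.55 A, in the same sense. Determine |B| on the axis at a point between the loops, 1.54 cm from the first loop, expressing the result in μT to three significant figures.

B ≈ 35.3 μT

Each loop contributes B = μ₀IR²/[2(R²+z²)^(3/2)] on the axis, with z measured from that loop.
Loop 1 (z = 0.0154 m): B₁ = 2.32×10⁻⁵ T. Loop 2 (z = 0.0285 m): B₂ = 1.21×10⁻⁵ T.
The fields add: B = B₁ + B₂ = 3.53×10⁻⁵ T.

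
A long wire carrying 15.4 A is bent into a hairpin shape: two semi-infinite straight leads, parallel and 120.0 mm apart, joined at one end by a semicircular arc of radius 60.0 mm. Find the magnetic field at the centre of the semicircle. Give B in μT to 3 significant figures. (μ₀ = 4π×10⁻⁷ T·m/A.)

The semicircular arc contributes B_arc = μ₀I·π/(4πR) = μ₀I/(4R) = 8.06×10⁻⁵ T.
Each semi-infinite lead is at perpendicular distance R = 0.06 m from the centre, with the perpendicular foot at its near end, so it contributes μ₀I/(4πR); both point the same way, together 5.13×10⁻⁵ T.
Arc and leads all point the same direction: B = 8.06×10⁻⁵ + 5.13×10⁻⁵ = 1.32×10⁻⁴ T.

B ≈ 132 μT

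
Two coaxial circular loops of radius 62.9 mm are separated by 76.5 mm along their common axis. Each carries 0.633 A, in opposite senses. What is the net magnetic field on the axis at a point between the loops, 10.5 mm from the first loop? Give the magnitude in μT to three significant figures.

Each loop contributes B = μ₀IR²/[2(R²+z²)^(3/2)] on the axis, with z measured from that loop.
Loop 1 (z = 0.0105 m): B₁ = 6.07×10⁻⁶ T. Loop 2 (z = 0.066 m): B₂ = 2.08×10⁻⁶ T.
The fields oppose: B = |B₁ − B₂| = 3.99×10⁻⁶ T.

B ≈ 3.99 μT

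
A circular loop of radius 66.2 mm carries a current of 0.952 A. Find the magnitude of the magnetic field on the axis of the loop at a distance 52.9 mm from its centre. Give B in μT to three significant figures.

B ≈ 4.31 μT

On the axis of a circular loop, B = μ₀IR² / [2(R²+z²)^(3/2)].
R² + z² = (0.0662)² + (0.0529)² = 0.007181 m², and (R²+z²)^(3/2) = 6.09×10⁻⁴ m³.
B = (4π×10⁻⁷ × 0.952 × 0.004382) / (2 × 6.09×10⁻⁴) = 4.31×10⁻⁶ T.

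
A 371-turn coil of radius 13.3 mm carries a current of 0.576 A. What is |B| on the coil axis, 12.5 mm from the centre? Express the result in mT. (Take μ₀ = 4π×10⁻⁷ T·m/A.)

B ≈ 3.91 mT

For an N-turn flat coil, B = Nμ₀IR²/[2(R²+z²)^(3/2)] with R = 0.0133 m, z = 0.0125 m.
B = 371 × 1.05×10⁻⁵ T = 3.91×10⁻³ T.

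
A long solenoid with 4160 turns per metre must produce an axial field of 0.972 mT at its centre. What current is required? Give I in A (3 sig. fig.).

Inside a long solenoid B = μ₀nI with n = 4160 m⁻¹, so I = B/(μ₀n).
I = 9.72×10⁻⁴ / (4π×10⁻⁷ × 4160) = 0.186 A.

I ≈ 0.186 A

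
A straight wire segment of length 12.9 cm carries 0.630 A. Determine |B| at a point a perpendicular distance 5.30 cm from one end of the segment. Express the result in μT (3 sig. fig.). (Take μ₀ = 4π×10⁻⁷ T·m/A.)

For a finite straight segment, B = (μ₀I/4πd)(sinθ₁ + sinθ₂), where θ₁, θ₂ are the angles from the perpendicular to each end.
The perpendicular foot is at one end, so the two end-offsets along the wire are 0 and L = 0.129 m.
sinθ₁ = 0/√(0²+0.053²) = 0.0000; sinθ₂ = 0.129/√(0.129²+0.053²) = 0.9250.
B = (4π×10⁻⁷ × 0.630) / (4π × 0.053) × (0.0000 + 0.9250) = 1.10×10⁻⁶ T.

B ≈ 1.10 μT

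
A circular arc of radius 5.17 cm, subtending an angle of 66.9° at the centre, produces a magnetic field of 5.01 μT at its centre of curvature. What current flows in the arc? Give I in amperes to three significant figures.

For a circular arc, B = μ₀Iφ/(4πR) with φ in radians; here φ = 1.168 rad.
So I = 4πRB/(μ₀φ) = 4π × 0.0517 × 5.01×10⁻⁶ / (4π×10⁻⁷ × 1.168) = 2.22 A.

I ≈ 2.22 A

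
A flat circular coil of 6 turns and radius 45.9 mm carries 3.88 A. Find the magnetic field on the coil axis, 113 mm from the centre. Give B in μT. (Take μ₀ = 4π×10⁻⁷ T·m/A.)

For an N-turn flat coil, B = Nμ₀IR²/[2(R²+z²)^(3/2)] with R = 0.0459 m, z = 0.113 m.
B = 6 × 2.83×10⁻⁶ T = 1.70×10⁻⁵ T.

B ≈ 17.0 μT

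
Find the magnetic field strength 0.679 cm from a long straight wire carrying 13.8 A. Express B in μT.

B ≈ 406 μT

For an infinitely long straight wire, B = μ₀I/(2πd).
B = (4π×10⁻⁷ × 13.8) / (2π × 0.00679) = 4.06×10⁻⁴ T.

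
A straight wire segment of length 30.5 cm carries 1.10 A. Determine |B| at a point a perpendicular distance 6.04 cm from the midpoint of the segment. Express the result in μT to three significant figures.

For a finite straight segment, B = (μ₀I/4πd)(sinθ₁ + sinθ₂), where θ₁, θ₂ are the angles from the perpendicular to each end.
The perpendicular from the point meets the wire at its midpoint, so each end is L/2 = 0.1525 m away along the wire.
sinθ₁ = 0.1525/√(0.1525²+0.0604²) = 0.9297; sinθ₂ = 0.1525/√(0.1525²+0.0604²) = 0.9297.
B = (4π×10⁻⁷ × 1.10) / (4π × 0.0604) × (0.9297 + 0.9297) = 3.39×10⁻⁶ T.

B ≈ 3.39 μT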